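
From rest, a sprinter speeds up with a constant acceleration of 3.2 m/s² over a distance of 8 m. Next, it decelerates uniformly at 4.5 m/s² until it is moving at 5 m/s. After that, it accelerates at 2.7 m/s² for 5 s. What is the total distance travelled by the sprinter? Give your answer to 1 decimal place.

Phase 1 (accelerating): v₀ = 0 m/s, a = 3.2 m/s².
v² = v₀² + 2aΔx = 0² + 2·3.2·8 = 51.2 → v = 7.16 m/s
t = (v − v₀)/a = (7.16 − 0)/3.2 = 2.24 s

Phase 2 (decelerating): v₀ = 7.16 m/s, a = -4.5 m/s².
v = v₀ + at → t = (5 − 7.16) / -4.5 = 0.479 s
v² = v₀² + 2aΔx → Δx = (5² − 7.16²)/(2·-4.5) = 2.91 m

Phase 3 (accelerating): v₀ = 5.00 m/s, a = 2.7 m/s².
v = v₀ + at = 5.00 + (2.7)(5) = 18.5 m/s
Δx = v₀t + ½at² = 5.00·5 + 0.5·2.7·5² = 58.8 m
Total distance = 8.00 + 2.91 + 58.8 = 69.7 m

69.7 m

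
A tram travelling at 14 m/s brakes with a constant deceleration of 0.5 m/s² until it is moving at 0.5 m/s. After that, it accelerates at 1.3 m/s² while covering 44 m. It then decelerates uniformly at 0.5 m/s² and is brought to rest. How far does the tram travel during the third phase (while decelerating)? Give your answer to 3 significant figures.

115 m

Phase 1 (decelerating): v₀ = 14.0 m/s, a = -0.5 m/s².
v = v₀ + at → t = (0.5 − 14.0) / -0.5 = 27.0 s
v² = v₀² + 2aΔx → Δx = (0.5² − 14.0²)/(2·-0.5) = 196 m

Phase 2 (accelerating): v₀ = 0.500 m/s, a = 1.3 m/s².
v² = v₀² + 2aΔx = 0.500² + 2·1.3·44 = 115 → v = 10.7 m/s
t = (v − v₀)/a = (10.7 − 0.500)/1.3 = 7.85 s

Phase 3 (decelerating): v₀ = 10.7 m/s, a = -0.5 m/s².
v = v₀ + at → t = (0 − 10.7) / -0.5 = 21.4 s
v² = v₀² + 2aΔx → Δx = (0² − 10.7²)/(2·-0.5) = 115 m
Distance in phase 3 = 115 m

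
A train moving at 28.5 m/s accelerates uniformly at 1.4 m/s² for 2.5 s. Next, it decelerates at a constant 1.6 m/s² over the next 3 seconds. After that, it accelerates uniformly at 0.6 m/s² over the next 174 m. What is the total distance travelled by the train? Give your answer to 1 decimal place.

Phase 1 (accelerating): v₀ = 28.5 m/s, a = 1.4 m/s².
v = v₀ + at = 28.5 + (1.4)(2.5) = 32.0 m/s
Δx = v₀t + ½at² = 28.5·2.5 + 0.5·1.4·2.5² = 75.6 m

Phase 2 (decelerating): v₀ = 32.0 m/s, a = -1.6 m/s².
v = v₀ + at = 32.0 + (-1.6)(3) = 27.2 m/s
Δx = v₀t + ½at² = 32.0·3 + 0.5·-1.6·3² = 88.8 m

Phase 3 (accelerating): v₀ = 27.2 m/s, a = 0.6 m/s².
v² = v₀² + 2aΔx = 27.2² + 2·0.6·174 = 949 → v = 30.8 m/s
t = (v − v₀)/a = (30.8 − 27.2)/0.6 = 6.00 s
Total distance = 75.6 + 88.8 + 174 = 338 m

338.4 m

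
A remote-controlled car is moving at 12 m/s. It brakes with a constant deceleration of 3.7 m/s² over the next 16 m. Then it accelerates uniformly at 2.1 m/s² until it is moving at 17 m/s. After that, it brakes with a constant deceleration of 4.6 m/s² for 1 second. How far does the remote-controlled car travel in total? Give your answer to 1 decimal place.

Phase 1 (decelerating): v₀ = 12.0 m/s, a = -3.7 m/s².
v² = v₀² + 2aΔx = 12.0² + 2·-3.7·16 = 25.6 → v = 5.06 m/s
t = (v − v₀)/a = (5.06 − 12.0)/-3.7 = 1.88 s

Phase 2 (accelerating): v₀ = 5.06 m/s, a = 2.1 m/s².
v = v₀ + at → t = (17 − 5.06) / 2.1 = 5.69 s
v² = v₀² + 2aΔx → Δx = (17² − 5.06²)/(2·2.1) = 62.7 m

Phase 3 (decelerating): v₀ = 17.0 m/s, a = -4.6 m/s².
v = v₀ + at = 17.0 + (-4.6)(1) = 12.4 m/s
Δx = v₀t + ½at² = 17.0·1 + 0.5·-4.6·1² = 14.7 m
Total distance = 16.0 + 62.7 + 14.7 = 93.4 m

93.4 m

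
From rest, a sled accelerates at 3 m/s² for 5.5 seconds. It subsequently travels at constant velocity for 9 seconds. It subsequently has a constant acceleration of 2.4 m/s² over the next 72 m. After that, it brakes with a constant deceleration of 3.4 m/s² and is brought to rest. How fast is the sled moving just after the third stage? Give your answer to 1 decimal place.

24.9 m/s

Phase 1 (accelerating): v₀ = 0 m/s, a = 3 m/s².
v = v₀ + at = 0 + (3)(5.5) = 16.5 m/s
Δx = v₀t + ½at² = 0·5.5 + 0.5·3·5.5² = 45.4 m

Phase 2 (constant speed): v₀ = 16.5 m/s, a = 0 m/s².
v = v₀ + at = 16.5 + (0)(9) = 16.5 m/s
Δx = v₀t + ½at² = 16.5·9 + 0.5·0·9² = 148 m

Phase 3 (accelerating): v₀ = 16.5 m/s, a = 2.4 m/s².
v² = v₀² + 2aΔx = 16.5² + 2·2.4·72 = 618 → v = 24.9 m/s
t = (v − v₀)/a = (24.9 − 16.5)/2.4 = 3.48 s
Speed at end of phase 3 = 24.9 m/s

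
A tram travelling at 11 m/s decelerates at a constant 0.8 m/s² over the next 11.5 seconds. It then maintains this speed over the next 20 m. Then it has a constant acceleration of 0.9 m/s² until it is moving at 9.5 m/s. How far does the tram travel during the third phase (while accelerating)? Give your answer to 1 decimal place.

Phase 1 (decelerating): v₀ = 11.0 m/s, a = -0.8 m/s².
v = v₀ + at = 11.0 + (-0.8)(11.5) = 1.80 m/s
Δx = v₀t + ½at² = 11.0·11.5 + 0.5·-0.8·11.5² = 73.6 m

Phase 2 (constant speed): v₀ = 1.80 m/s, a = 0 m/s².
Constant speed: t = d/v = 20/1.80 = 11.1 s

Phase 3 (accelerating): v₀ = 1.80 m/s, a = 0.9 m/s².
v = v₀ + at → t = (9.5 − 1.80) / 0.9 = 8.56 s
v² = v₀² + 2aΔx → Δx = (9.5² − 1.80²)/(2·0.9) = 48.3 m
Distance in phase 3 = 48.3 m

48.3 m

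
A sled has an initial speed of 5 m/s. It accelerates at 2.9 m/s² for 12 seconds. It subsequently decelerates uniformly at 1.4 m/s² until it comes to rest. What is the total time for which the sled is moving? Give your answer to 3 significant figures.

Phase 1 (accelerating): v₀ = 5.00 m/s, a = 2.9 m/s².
v = v₀ + at = 5.00 + (2.9)(12) = 39.8 m/s
Δx = v₀t + ½at² = 5.00·12 + 0.5·2.9·12² = 269 m

Phase 2 (decelerating): v₀ = 39.8 m/s, a = -1.4 m/s².
v = v₀ + at → t = (0 − 39.8) / -1.4 = 28.4 s
v² = v₀² + 2aΔx → Δx = (0² − 39.8²)/(2·-1.4) = 566 m
Total time = 12.0 + 28.4 = 40.4 s

40.4 s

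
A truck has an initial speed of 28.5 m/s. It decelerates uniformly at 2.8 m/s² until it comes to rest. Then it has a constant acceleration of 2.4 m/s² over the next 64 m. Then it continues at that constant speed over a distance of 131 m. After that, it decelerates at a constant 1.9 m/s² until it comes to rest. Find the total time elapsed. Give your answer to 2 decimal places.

34.18 s

Phase 1 (decelerating): v₀ = 28.5 m/s, a = -2.8 m/s².
v = v₀ + at → t = (0 − 28.5) / -2.8 = 10.2 s
v² = v₀² + 2aΔx → Δx = (0² − 28.5²)/(2·-2.8) = 145 m

Phase 2 (accelerating): v₀ = 0 m/s, a = 2.4 m/s².
v² = v₀² + 2aΔx = 0² + 2·2.4·64 = 307 → v = 17.5 m/s
t = (v − v₀)/a = (17.5 − 0)/2.4 = 7.30 s

Phase 3 (constant speed): v₀ = 17.5 m/s, a = 0 m/s².
Constant speed: t = d/v = 131/17.5 = 7.47 s

Phase 4 (decelerating): v₀ = 17.5 m/s, a = -1.9 m/s².
v = v₀ + at → t = (0 − 17.5) / -1.9 = 9.22 s
v² = v₀² + 2aΔx → Δx = (0² − 17.5²)/(2·-1.9) = 80.8 m
Total time = 10.2 + 7.30 + 7.47 + 9.22 = 34.2 s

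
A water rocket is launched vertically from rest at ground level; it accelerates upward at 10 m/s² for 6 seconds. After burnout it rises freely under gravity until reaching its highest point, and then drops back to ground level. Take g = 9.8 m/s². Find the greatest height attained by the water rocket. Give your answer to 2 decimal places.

Phase 1 (powered ascent): v₀ = 0 m/s, a = 10 m/s².
v = v₀ + at = 0 + (10)(6) = 60.0 m/s
Δx = v₀t + ½at² = 0·6 + 0.5·10·6² = 180 m

Phase 2 (coasting upward): v₀ = 60.0 m/s, a = -9.8 m/s².
v = v₀ + at → t = (0 − 60.0) / -9.8 = 6.12 s
v² = v₀² + 2aΔx → Δx = (0² − 60.0²)/(2·-9.8) = 184 m
Maximum height = 180 + 184 = 364 m

363.67 m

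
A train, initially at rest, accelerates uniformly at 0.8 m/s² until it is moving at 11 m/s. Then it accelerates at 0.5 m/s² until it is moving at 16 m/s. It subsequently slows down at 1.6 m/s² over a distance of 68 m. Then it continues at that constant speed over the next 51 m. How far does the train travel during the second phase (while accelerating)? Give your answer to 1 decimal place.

135.0 m

Phase 1 (accelerating): v₀ = 0 m/s, a = 0.8 m/s².
v = v₀ + at → t = (11 − 0) / 0.8 = 13.8 s
v² = v₀² + 2aΔx → Δx = (11² − 0²)/(2·0.8) = 75.6 m

Phase 2 (accelerating): v₀ = 11.0 m/s, a = 0.5 m/s².
v = v₀ + at → t = (16 − 11.0) / 0.5 = 10.0 s
v² = v₀² + 2aΔx → Δx = (16² − 11.0²)/(2·0.5) = 135 m
Distance in phase 2 = 135 m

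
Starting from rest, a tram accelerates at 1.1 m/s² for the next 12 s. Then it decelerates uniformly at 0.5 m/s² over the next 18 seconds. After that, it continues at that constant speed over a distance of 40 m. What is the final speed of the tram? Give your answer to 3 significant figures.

Phase 1 (accelerating): v₀ = 0 m/s, a = 1.1 m/s².
v = v₀ + at = 0 + (1.1)(12) = 13.2 m/s
Δx = v₀t + ½at² = 0·12 + 0.5·1.1·12² = 79.2 m

Phase 2 (decelerating): v₀ = 13.2 m/s, a = -0.5 m/s².
v = v₀ + at = 13.2 + (-0.5)(18) = 4.20 m/s
Δx = v₀t + ½at² = 13.2·18 + 0.5·-0.5·18² = 157 m

Phase 3 (constant speed): v₀ = 4.20 m/s, a = 0 m/s².
Constant speed: t = d/v = 40/4.20 = 9.52 s
Final speed = 4.20 m/s

4.20 m/s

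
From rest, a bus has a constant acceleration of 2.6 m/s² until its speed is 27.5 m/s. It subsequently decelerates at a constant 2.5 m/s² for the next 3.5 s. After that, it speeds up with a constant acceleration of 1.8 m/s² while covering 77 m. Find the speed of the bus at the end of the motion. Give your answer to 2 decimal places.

25.08 m/s

Phase 1 (accelerating): v₀ = 0 m/s, a = 2.6 m/s².
v = v₀ + at → t = (27.5 − 0) / 2.6 = 10.6 s
v² = v₀² + 2aΔx → Δx = (27.5² − 0²)/(2·2.6) = 145 m

Phase 2 (decelerating): v₀ = 27.5 m/s, a = -2.5 m/s².
v = v₀ + at = 27.5 + (-2.5)(3.5) = 18.8 m/s
Δx = v₀t + ½at² = 27.5·3.5 + 0.5·-2.5·3.5² = 80.9 m

Phase 3 (accelerating): v₀ = 18.8 m/s, a = 1.8 m/s².
v² = v₀² + 2aΔx = 18.8² + 2·1.8·77 = 629 → v = 25.1 m/s
t = (v − v₀)/a = (25.1 − 18.8)/1.8 = 3.51 s
Final speed = 25.1 m/s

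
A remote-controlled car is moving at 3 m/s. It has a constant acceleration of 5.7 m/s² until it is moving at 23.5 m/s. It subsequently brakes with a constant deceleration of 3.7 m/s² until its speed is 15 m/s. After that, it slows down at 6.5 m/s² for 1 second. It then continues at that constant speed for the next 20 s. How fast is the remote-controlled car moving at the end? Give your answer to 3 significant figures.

Phase 1 (accelerating): v₀ = 3.00 m/s, a = 5.7 m/s².
v = v₀ + at → t = (23.5 − 3.00) / 5.7 = 3.60 s
v² = v₀² + 2aΔx → Δx = (23.5² − 3.00²)/(2·5.7) = 47.7 m

Phase 2 (decelerating): v₀ = 23.5 m/s, a = -3.7 m/s².
v = v₀ + at → t = (15 − 23.5) / -3.7 = 2.30 s
v² = v₀² + 2aΔx → Δx = (15² − 23.5²)/(2·-3.7) = 44.2 m

Phase 3 (decelerating): v₀ = 15.0 m/s, a = -6.5 m/s².
v = v₀ + at = 15.0 + (-6.5)(1) = 8.50 m/s
Δx = v₀t + ½at² = 15.0·1 + 0.5·-6.5·1² = 11.8 m

Phase 4 (constant speed): v₀ = 8.50 m/s, a = 0 m/s².
v = v₀ + at = 8.50 + (0)(20) = 8.50 m/s
Δx = v₀t + ½at² = 8.50·20 + 0.5·0·20² = 170 m
Final speed = 8.50 m/s

8.50 m/s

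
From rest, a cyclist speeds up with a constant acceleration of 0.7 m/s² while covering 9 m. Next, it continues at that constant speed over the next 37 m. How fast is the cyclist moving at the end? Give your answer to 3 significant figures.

Phase 1 (accelerating): v₀ = 0 m/s, a = 0.7 m/s².
v² = v₀² + 2aΔx = 0² + 2·0.7·9 = 12.6 → v = 3.55 m/s
t = (v − v₀)/a = (3.55 − 0)/0.7 = 5.07 s

Phase 2 (constant speed): v₀ = 3.55 m/s, a = 0 m/s².
Constant speed: t = d/v = 37/3.55 = 10.4 s
Final speed = 3.55 m/s

3.55 m/s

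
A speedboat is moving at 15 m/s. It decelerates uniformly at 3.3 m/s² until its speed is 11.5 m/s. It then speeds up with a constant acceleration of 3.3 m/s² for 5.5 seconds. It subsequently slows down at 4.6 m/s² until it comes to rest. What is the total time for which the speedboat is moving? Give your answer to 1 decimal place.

13.0 s

Phase 1 (decelerating): v₀ = 15.0 m/s, a = -3.3 m/s².
v = v₀ + at → t = (11.5 − 15.0) / -3.3 = 1.06 s
v² = v₀² + 2aΔx → Δx = (11.5² − 15.0²)/(2·-3.3) = 14.1 m

Phase 2 (accelerating): v₀ = 11.5 m/s, a = 3.3 m/s².
v = v₀ + at = 11.5 + (3.3)(5.5) = 29.6 m/s
Δx = v₀t + ½at² = 11.5·5.5 + 0.5·3.3·5.5² = 113 m

Phase 3 (decelerating): v₀ = 29.6 m/s, a = -4.6 m/s².
v = v₀ + at → t = (0 − 29.6) / -4.6 = 6.45 s
v² = v₀² + 2aΔx → Δx = (0² − 29.6²)/(2·-4.6) = 95.6 m
Total time = 1.06 + 5.50 + 6.45 = 13.0 s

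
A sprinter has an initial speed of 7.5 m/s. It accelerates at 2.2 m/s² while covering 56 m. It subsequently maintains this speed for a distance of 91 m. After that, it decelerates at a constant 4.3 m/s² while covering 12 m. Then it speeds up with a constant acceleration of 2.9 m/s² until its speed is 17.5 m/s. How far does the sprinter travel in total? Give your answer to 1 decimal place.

Phase 1 (accelerating): v₀ = 7.50 m/s, a = 2.2 m/s².
v² = v₀² + 2aΔx = 7.50² + 2·2.2·56 = 303 → v = 17.4 m/s
t = (v − v₀)/a = (17.4 − 7.50)/2.2 = 4.50 s

Phase 2 (constant speed): v₀ = 17.4 m/s, a = 0 m/s².
Constant speed: t = d/v = 91/17.4 = 5.23 s

Phase 3 (decelerating): v₀ = 17.4 m/s, a = -4.3 m/s².
v² = v₀² + 2aΔx = 17.4² + 2·-4.3·12 = 199 → v = 14.1 m/s
t = (v − v₀)/a = (14.1 − 17.4)/-4.3 = 0.761 s

Phase 4 (accelerating): v₀ = 14.1 m/s, a = 2.9 m/s².
v = v₀ + at → t = (17.5 − 14.1) / 2.9 = 1.16 s
v² = v₀² + 2aΔx → Δx = (17.5² − 14.1²)/(2·2.9) = 18.4 m
Total distance = 56.0 + 91.0 + 12.0 + 18.4 = 177 m

177.4 m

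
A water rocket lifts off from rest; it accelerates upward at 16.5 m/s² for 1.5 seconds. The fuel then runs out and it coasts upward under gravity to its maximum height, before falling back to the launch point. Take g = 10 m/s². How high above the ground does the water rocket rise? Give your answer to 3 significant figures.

49.2 m

Phase 1 (powered ascent): v₀ = 0 m/s, a = 16.5 m/s².
v = v₀ + at = 0 + (16.5)(1.5) = 24.8 m/s
Δx = v₀t + ½at² = 0·1.5 + 0.5·16.5·1.5² = 18.6 m

Phase 2 (coasting upward): v₀ = 24.8 m/s, a = -10 m/s².
v = v₀ + at → t = (0 − 24.8) / -10 = 2.48 s
v² = v₀² + 2aΔx → Δx = (0² − 24.8²)/(2·-10) = 30.6 m
Maximum height = 18.6 + 30.6 = 49.2 m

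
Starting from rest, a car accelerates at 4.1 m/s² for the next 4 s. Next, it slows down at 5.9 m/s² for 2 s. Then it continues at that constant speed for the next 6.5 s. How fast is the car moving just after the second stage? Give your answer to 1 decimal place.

Phase 1 (accelerating): v₀ = 0 m/s, a = 4.1 m/s².
v = v₀ + at = 0 + (4.1)(4) = 16.4 m/s
Δx = v₀t + ½at² = 0·4 + 0.5·4.1·4² = 32.8 m

Phase 2 (decelerating): v₀ = 16.4 m/s, a = -5.9 m/s².
v = v₀ + at = 16.4 + (-5.9)(2) = 4.60 m/s
Δx = v₀t + ½at² = 16.4·2 + 0.5·-5.9·2² = 21.0 m
Speed at end of phase 2 = 4.60 m/s

4.6 m/s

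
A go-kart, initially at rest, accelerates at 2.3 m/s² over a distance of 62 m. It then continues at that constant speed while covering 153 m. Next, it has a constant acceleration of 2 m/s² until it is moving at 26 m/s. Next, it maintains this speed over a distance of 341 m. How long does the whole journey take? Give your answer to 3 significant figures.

Phase 1 (accelerating): v₀ = 0 m/s, a = 2.3 m/s².
v² = v₀² + 2aΔx = 0² + 2·2.3·62 = 285 → v = 16.9 m/s
t = (v − v₀)/a = (16.9 − 0)/2.3 = 7.34 s

Phase 2 (constant speed): v₀ = 16.9 m/s, a = 0 m/s².
Constant speed: t = d/v = 153/16.9 = 9.06 s

Phase 3 (accelerating): v₀ = 16.9 m/s, a = 2 m/s².
v = v₀ + at → t = (26 − 16.9) / 2 = 4.56 s
v² = v₀² + 2aΔx → Δx = (26² − 16.9²)/(2·2) = 97.7 m

Phase 4 (constant speed): v₀ = 26.0 m/s, a = 0 m/s².
Constant speed: t = d/v = 341/26.0 = 13.1 s
Total time = 7.34 + 9.06 + 4.56 + 13.1 = 34.1 s

34.1 s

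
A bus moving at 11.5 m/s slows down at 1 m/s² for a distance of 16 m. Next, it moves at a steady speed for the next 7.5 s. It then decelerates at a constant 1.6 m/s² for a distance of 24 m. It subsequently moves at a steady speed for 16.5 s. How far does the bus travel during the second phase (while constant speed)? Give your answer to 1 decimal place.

75.1 m

Phase 1 (decelerating): v₀ = 11.5 m/s, a = -1 m/s².
v² = v₀² + 2aΔx = 11.5² + 2·-1·16 = 100 → v = 10.0 m/s
t = (v − v₀)/a = (10.0 − 11.5)/-1 = 1.49 s

Phase 2 (constant speed): v₀ = 10.0 m/s, a = 0 m/s².
v = v₀ + at = 10.0 + (0)(7.5) = 10.0 m/s
Δx = v₀t + ½at² = 10.0·7.5 + 0.5·0·7.5² = 75.1 m
Distance in phase 2 = 75.1 m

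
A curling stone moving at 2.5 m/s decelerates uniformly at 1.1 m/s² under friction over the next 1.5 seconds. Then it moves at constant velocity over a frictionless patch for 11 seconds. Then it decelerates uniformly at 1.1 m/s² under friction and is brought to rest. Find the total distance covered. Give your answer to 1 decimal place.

12.2 m

Phase 1 (decelerating): v₀ = 2.50 m/s, a = -1.1 m/s².
v = v₀ + at = 2.50 + (-1.1)(1.5) = 0.850 m/s
Δx = v₀t + ½at² = 2.50·1.5 + 0.5·-1.1·1.5² = 2.51 m

Phase 2 (constant speed): v₀ = 0.850 m/s, a = 0 m/s².
v = v₀ + at = 0.850 + (0)(11) = 0.850 m/s
Δx = v₀t + ½at² = 0.850·11 + 0.5·0·11² = 9.35 m

Phase 3 (decelerating): v₀ = 0.850 m/s, a = -1.1 m/s².
v = v₀ + at → t = (0 − 0.850) / -1.1 = 0.773 s
v² = v₀² + 2aΔx → Δx = (0² − 0.850²)/(2·-1.1) = 0.328 m
Total distance = 2.51 + 9.35 + 0.328 = 12.2 m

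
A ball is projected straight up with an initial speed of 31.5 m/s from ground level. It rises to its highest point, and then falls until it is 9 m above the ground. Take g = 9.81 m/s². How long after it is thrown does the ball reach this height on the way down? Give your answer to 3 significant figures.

Phase 1 (rising): v₀ = 31.5 m/s, a = -9.81 m/s².
v = v₀ + at → t = (0 − 31.5) / -9.81 = 3.21 s
v² = v₀² + 2aΔx → Δx = (0² − 31.5²)/(2·-9.81) = 50.6 m

Phase 2 (falling): v₀ = 0 m/s, a = -9.81 m/s².
Falls 41.6 m from rest: t = √(2·41.6/9.81) = 2.91 s; v = g·t = 28.6 m/s.
Total time = 3.21 + 2.91 = 6.12 s

6.12 s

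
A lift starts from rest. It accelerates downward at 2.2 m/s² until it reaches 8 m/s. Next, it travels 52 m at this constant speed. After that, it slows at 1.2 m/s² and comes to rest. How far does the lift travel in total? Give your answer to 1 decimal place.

93.2 m

Phase 1 (accelerating): v₀ = 0 m/s, a = 2.2 m/s².
v = v₀ + at → t = (8 − 0) / 2.2 = 3.64 s
v² = v₀² + 2aΔx → Δx = (8² − 0²)/(2·2.2) = 14.5 m

Phase 2 (constant speed): v₀ = 8.00 m/s, a = 0 m/s².
Constant speed: t = d/v = 52/8.00 = 6.50 s

Phase 3 (decelerating): v₀ = 8.00 m/s, a = -1.2 m/s².
v = v₀ + at → t = (0 − 8.00) / -1.2 = 6.67 s
v² = v₀² + 2aΔx → Δx = (0² − 8.00²)/(2·-1.2) = 26.7 m
Total distance = 14.5 + 52.0 + 26.7 = 93.2 m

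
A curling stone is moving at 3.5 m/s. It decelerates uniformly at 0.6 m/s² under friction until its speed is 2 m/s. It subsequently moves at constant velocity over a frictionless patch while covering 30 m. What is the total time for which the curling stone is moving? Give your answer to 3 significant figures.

17.5 s

Phase 1 (decelerating): v₀ = 3.50 m/s, a = -0.6 m/s².
v = v₀ + at → t = (2 − 3.50) / -0.6 = 2.50 s
v² = v₀² + 2aΔx → Δx = (2² − 3.50²)/(2·-0.6) = 6.88 m

Phase 2 (constant speed): v₀ = 2.00 m/s, a = 0 m/s².
Constant speed: t = d/v = 30/2.00 = 15.0 s
Total time = 2.50 + 15.0 = 17.5 s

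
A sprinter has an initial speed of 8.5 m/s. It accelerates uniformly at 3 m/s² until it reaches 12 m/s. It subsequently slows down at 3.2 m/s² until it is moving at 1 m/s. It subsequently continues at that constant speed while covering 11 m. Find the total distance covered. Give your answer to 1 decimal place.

45.3 m

Phase 1 (accelerating): v₀ = 8.50 m/s, a = 3 m/s².
v = v₀ + at → t = (12 − 8.50) / 3 = 1.17 s
v² = v₀² + 2aΔx → Δx = (12² − 8.50²)/(2·3) = 12.0 m

Phase 2 (decelerating): v₀ = 12.0 m/s, a = -3.2 m/s².
v = v₀ + at → t = (1 − 12.0) / -3.2 = 3.44 s
v² = v₀² + 2aΔx → Δx = (1² − 12.0²)/(2·-3.2) = 22.3 m

Phase 3 (constant speed): v₀ = 1.00 m/s, a = 0 m/s².
Constant speed: t = d/v = 11/1.00 = 11.0 s
Total distance = 12.0 + 22.3 + 11.0 = 45.3 m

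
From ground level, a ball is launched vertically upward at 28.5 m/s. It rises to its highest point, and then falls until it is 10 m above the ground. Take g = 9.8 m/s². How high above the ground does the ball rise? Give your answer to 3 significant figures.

Phase 1 (rising): v₀ = 28.5 m/s, a = -9.8 m/s².
v = v₀ + at → t = (0 − 28.5) / -9.8 = 2.91 s
v² = v₀² + 2aΔx → Δx = (0² − 28.5²)/(2·-9.8) = 41.4 m
Maximum height = 41.4 m

41.4 m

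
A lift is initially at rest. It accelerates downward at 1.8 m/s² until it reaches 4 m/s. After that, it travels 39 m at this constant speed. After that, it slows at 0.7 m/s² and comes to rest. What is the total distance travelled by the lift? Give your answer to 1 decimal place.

Phase 1 (accelerating): v₀ = 0 m/s, a = 1.8 m/s².
v = v₀ + at → t = (4 − 0) / 1.8 = 2.22 s
v² = v₀² + 2aΔx → Δx = (4² − 0²)/(2·1.8) = 4.44 m

Phase 2 (constant speed): v₀ = 4.00 m/s, a = 0 m/s².
Constant speed: t = d/v = 39/4.00 = 9.75 s

Phase 3 (decelerating): v₀ = 4.00 m/s, a = -0.7 m/s².
v = v₀ + at → t = (0 − 4.00) / -0.7 = 5.71 s
v² = v₀² + 2aΔx → Δx = (0² − 4.00²)/(2·-0.7) = 11.4 m
Total distance = 4.44 + 39.0 + 11.4 = 54.9 m

54.9 m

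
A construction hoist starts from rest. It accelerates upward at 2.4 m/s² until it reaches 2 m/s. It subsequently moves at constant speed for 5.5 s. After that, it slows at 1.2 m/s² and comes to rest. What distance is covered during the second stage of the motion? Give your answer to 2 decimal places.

Phase 1 (accelerating): v₀ = 0 m/s, a = 2.4 m/s².
v = v₀ + at → t = (2 − 0) / 2.4 = 0.833 s
v² = v₀² + 2aΔx → Δx = (2² − 0²)/(2·2.4) = 0.833 m

Phase 2 (constant speed): v₀ = 2.00 m/s, a = 0 m/s².
v = v₀ + at = 2.00 + (0)(5.5) = 2.00 m/s
Δx = v₀t + ½at² = 2.00·5.5 + 0.5·0·5.5² = 11.0 m
Distance in phase 2 = 11.0 m

11.00 m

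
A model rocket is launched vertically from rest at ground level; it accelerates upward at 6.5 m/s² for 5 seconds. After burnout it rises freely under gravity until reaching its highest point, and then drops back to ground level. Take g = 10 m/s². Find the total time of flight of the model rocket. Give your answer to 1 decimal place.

13.4 s

Phase 1 (powered ascent): v₀ = 0 m/s, a = 6.5 m/s².
v = v₀ + at = 0 + (6.5)(5) = 32.5 m/s
Δx = v₀t + ½at² = 0·5 + 0.5·6.5·5² = 81.2 m

Phase 2 (coasting upward): v₀ = 32.5 m/s, a = -10 m/s².
v = v₀ + at → t = (0 − 32.5) / -10 = 3.25 s
v² = v₀² + 2aΔx → Δx = (0² − 32.5²)/(2·-10) = 52.8 m

Phase 3 (free fall): v₀ = 0 m/s, a = -10 m/s².
Falls 134 m from rest: t = √(2·134/10) = 5.18 s; v = g·t = 51.8 m/s.
Total time = 5.00 + 3.25 + 5.18 = 13.4 s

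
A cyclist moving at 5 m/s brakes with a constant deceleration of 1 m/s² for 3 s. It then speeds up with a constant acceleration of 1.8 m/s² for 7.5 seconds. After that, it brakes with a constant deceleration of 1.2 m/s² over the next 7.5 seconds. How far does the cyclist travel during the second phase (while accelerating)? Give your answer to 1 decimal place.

Phase 1 (decelerating): v₀ = 5.00 m/s, a = -1 m/s².
v = v₀ + at = 5.00 + (-1)(3) = 2.00 m/s
Δx = v₀t + ½at² = 5.00·3 + 0.5·-1·3² = 10.5 m

Phase 2 (accelerating): v₀ = 2.00 m/s, a = 1.8 m/s².
v = v₀ + at = 2.00 + (1.8)(7.5) = 15.5 m/s
Δx = v₀t + ½at² = 2.00·7.5 + 0.5·1.8·7.5² = 65.6 m
Distance in phase 2 = 65.6 m

65.6 m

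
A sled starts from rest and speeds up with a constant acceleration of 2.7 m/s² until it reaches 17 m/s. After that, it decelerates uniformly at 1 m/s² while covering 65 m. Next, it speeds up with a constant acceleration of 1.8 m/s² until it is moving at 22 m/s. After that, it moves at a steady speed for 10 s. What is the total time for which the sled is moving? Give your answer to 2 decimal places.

25.90 s

Phase 1 (accelerating): v₀ = 0 m/s, a = 2.7 m/s².
v = v₀ + at → t = (17 − 0) / 2.7 = 6.30 s
v² = v₀² + 2aΔx → Δx = (17² − 0²)/(2·2.7) = 53.5 m

Phase 2 (decelerating): v₀ = 17.0 m/s, a = -1 m/s².
v² = v₀² + 2aΔx = 17.0² + 2·-1·65 = 159 → v = 12.6 m/s
t = (v − v₀)/a = (12.6 − 17.0)/-1 = 4.39 s

Phase 3 (accelerating): v₀ = 12.6 m/s, a = 1.8 m/s².
v = v₀ + at → t = (22 − 12.6) / 1.8 = 5.22 s
v² = v₀² + 2aΔx → Δx = (22² − 12.6²)/(2·1.8) = 90.3 m

Phase 4 (constant speed): v₀ = 22.0 m/s, a = 0 m/s².
v = v₀ + at = 22.0 + (0)(10) = 22.0 m/s
Δx = v₀t + ½at² = 22.0·10 + 0.5·0·10² = 220 m
Total time = 6.30 + 4.39 + 5.22 + 10.0 = 25.9 s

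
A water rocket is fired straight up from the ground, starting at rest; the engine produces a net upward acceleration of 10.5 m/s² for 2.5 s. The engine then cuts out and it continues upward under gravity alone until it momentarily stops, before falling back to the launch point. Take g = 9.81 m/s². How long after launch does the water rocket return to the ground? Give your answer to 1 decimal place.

Phase 1 (powered ascent): v₀ = 0 m/s, a = 10.5 m/s².
v = v₀ + at = 0 + (10.5)(2.5) = 26.2 m/s
Δx = v₀t + ½at² = 0·2.5 + 0.5·10.5·2.5² = 32.8 m

Phase 2 (coasting upward): v₀ = 26.2 m/s, a = -9.81 m/s².
v = v₀ + at → t = (0 − 26.2) / -9.81 = 2.68 s
v² = v₀² + 2aΔx → Δx = (0² − 26.2²)/(2·-9.81) = 35.1 m

Phase 3 (free fall): v₀ = 0 m/s, a = -9.81 m/s².
Falls 67.9 m from rest: t = √(2·67.9/9.81) = 3.72 s; v = g·t = 36.5 m/s.
Total time = 2.50 + 2.68 + 3.72 = 8.90 s

8.9 s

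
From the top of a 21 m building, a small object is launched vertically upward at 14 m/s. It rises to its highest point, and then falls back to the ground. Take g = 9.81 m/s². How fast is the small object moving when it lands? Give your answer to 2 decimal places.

24.66 m/s

Phase 1 (rising): v₀ = 14.0 m/s, a = -9.81 m/s².
v = v₀ + at → t = (0 − 14.0) / -9.81 = 1.43 s
v² = v₀² + 2aΔx → Δx = (0² − 14.0²)/(2·-9.81) = 9.99 m

Phase 2 (falling): v₀ = 0 m/s, a = -9.81 m/s².
Falls 31.0 m from rest: t = √(2·31.0/9.81) = 2.51 s; v = g·t = 24.7 m/s.
Final speed = 24.7 m/s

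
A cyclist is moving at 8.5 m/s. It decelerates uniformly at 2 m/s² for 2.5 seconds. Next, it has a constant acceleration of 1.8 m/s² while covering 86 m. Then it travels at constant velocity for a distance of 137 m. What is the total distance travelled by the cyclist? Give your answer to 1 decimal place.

238.0 m

Phase 1 (decelerating): v₀ = 8.50 m/s, a = -2 m/s².
v = v₀ + at = 8.50 + (-2)(2.5) = 3.50 m/s
Δx = v₀t + ½at² = 8.50·2.5 + 0.5·-2·2.5² = 15.0 m

Phase 2 (accelerating): v₀ = 3.50 m/s, a = 1.8 m/s².
v² = v₀² + 2aΔx = 3.50² + 2·1.8·86 = 322 → v = 17.9 m/s
t = (v − v₀)/a = (17.9 − 3.50)/1.8 = 8.02 s

Phase 3 (constant speed): v₀ = 17.9 m/s, a = 0 m/s².
Constant speed: t = d/v = 137/17.9 = 7.64 s
Total distance = 15.0 + 86.0 + 137 = 238 m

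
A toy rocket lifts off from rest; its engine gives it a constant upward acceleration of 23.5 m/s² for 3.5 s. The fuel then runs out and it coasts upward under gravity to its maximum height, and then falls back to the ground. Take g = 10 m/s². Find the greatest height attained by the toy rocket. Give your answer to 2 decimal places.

Phase 1 (powered ascent): v₀ = 0 m/s, a = 23.5 m/s².
v = v₀ + at = 0 + (23.5)(3.5) = 82.2 m/s
Δx = v₀t + ½at² = 0·3.5 + 0.5·23.5·3.5² = 144 m

Phase 2 (coasting upward): v₀ = 82.2 m/s, a = -10 m/s².
v = v₀ + at → t = (0 − 82.2) / -10 = 8.22 s
v² = v₀² + 2aΔx → Δx = (0² − 82.2²)/(2·-10) = 338 m
Maximum height = 144 + 338 = 482 m

482.19 m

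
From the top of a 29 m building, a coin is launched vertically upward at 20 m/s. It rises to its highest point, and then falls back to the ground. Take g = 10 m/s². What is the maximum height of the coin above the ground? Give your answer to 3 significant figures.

Phase 1 (rising): v₀ = 20.0 m/s, a = -10 m/s².
v = v₀ + at → t = (0 − 20.0) / -10 = 2.00 s
v² = v₀² + 2aΔx → Δx = (0² − 20.0²)/(2·-10) = 20.0 m
Maximum height = 29 + 20.0 = 49.0 m

49.0 m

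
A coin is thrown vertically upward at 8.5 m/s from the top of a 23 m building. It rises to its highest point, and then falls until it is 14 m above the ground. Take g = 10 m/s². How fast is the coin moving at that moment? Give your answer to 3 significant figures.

15.9 m/s

Phase 1 (rising): v₀ = 8.50 m/s, a = -10 m/s².
v = v₀ + at → t = (0 − 8.50) / -10 = 0.850 s
v² = v₀² + 2aΔx → Δx = (0² − 8.50²)/(2·-10) = 3.61 m

Phase 2 (falling): v₀ = 0 m/s, a = -10 m/s².
Falls 12.6 m from rest: t = √(2·12.6/10) = 1.59 s; v = g·t = 15.9 m/s.
Final speed = 15.9 m/s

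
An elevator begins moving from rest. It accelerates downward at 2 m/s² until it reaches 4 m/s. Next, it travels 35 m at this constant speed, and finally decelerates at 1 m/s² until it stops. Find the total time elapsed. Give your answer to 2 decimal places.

Phase 1 (accelerating): v₀ = 0 m/s, a = 2 m/s².
v = v₀ + at → t = (4 − 0) / 2 = 2.00 s
v² = v₀² + 2aΔx → Δx = (4² − 0²)/(2·2) = 4.00 m

Phase 2 (constant speed): v₀ = 4.00 m/s, a = 0 m/s².
Constant speed: t = d/v = 35/4.00 = 8.75 s

Phase 3 (decelerating): v₀ = 4.00 m/s, a = -1 m/s².
v = v₀ + at → t = (0 − 4.00) / -1 = 4.00 s
v² = v₀² + 2aΔx → Δx = (0² − 4.00²)/(2·-1) = 8.00 m
Total time = 2.00 + 8.75 + 4.00 = 14.8 s

14.75 s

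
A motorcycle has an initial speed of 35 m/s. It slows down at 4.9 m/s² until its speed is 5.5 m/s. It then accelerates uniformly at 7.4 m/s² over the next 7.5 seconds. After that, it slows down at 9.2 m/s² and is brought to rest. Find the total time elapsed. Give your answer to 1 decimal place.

Phase 1 (decelerating): v₀ = 35.0 m/s, a = -4.9 m/s².
v = v₀ + at → t = (5.5 − 35.0) / -4.9 = 6.02 s
v² = v₀² + 2aΔx → Δx = (5.5² − 35.0²)/(2·-4.9) = 122 m

Phase 2 (accelerating): v₀ = 5.50 m/s, a = 7.4 m/s².
v = v₀ + at = 5.50 + (7.4)(7.5) = 61.0 m/s
Δx = v₀t + ½at² = 5.50·7.5 + 0.5·7.4·7.5² = 249 m

Phase 3 (decelerating): v₀ = 61.0 m/s, a = -9.2 m/s².
v = v₀ + at → t = (0 − 61.0) / -9.2 = 6.63 s
v² = v₀² + 2aΔx → Δx = (0² − 61.0²)/(2·-9.2) = 202 m
Total time = 6.02 + 7.50 + 6.63 = 20.2 s

20.2 s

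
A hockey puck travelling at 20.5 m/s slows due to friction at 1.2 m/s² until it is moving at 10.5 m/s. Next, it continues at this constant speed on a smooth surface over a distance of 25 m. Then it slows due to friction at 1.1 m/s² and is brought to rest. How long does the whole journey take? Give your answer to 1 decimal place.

Phase 1 (decelerating): v₀ = 20.5 m/s, a = -1.2 m/s².
v = v₀ + at → t = (10.5 − 20.5) / -1.2 = 8.33 s
v² = v₀² + 2aΔx → Δx = (10.5² − 20.5²)/(2·-1.2) = 129 m

Phase 2 (constant speed): v₀ = 10.5 m/s, a = 0 m/s².
Constant speed: t = d/v = 25/10.5 = 2.38 s

Phase 3 (decelerating): v₀ = 10.5 m/s, a = -1.1 m/s².
v = v₀ + at → t = (0 − 10.5) / -1.1 = 9.55 s
v² = v₀² + 2aΔx → Δx = (0² − 10.5²)/(2·-1.1) = 50.1 m
Total time = 8.33 + 2.38 + 9.55 = 20.3 s

20.3 s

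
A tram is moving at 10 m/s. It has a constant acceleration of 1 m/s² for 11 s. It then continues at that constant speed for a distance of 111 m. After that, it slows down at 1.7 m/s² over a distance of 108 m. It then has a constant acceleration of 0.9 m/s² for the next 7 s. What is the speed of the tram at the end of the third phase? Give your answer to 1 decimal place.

8.6 m/s

Phase 1 (accelerating): v₀ = 10.0 m/s, a = 1 m/s².
v = v₀ + at = 10.0 + (1)(11) = 21.0 m/s
Δx = v₀t + ½at² = 10.0·11 + 0.5·1·11² = 170 m

Phase 2 (constant speed): v₀ = 21.0 m/s, a = 0 m/s².
Constant speed: t = d/v = 111/21.0 = 5.29 s

Phase 3 (decelerating): v₀ = 21.0 m/s, a = -1.7 m/s².
v² = v₀² + 2aΔx = 21.0² + 2·-1.7·108 = 73.8 → v = 8.59 m/s
t = (v − v₀)/a = (8.59 − 21.0)/-1.7 = 7.30 s
Speed at end of phase 3 = 8.59 m/s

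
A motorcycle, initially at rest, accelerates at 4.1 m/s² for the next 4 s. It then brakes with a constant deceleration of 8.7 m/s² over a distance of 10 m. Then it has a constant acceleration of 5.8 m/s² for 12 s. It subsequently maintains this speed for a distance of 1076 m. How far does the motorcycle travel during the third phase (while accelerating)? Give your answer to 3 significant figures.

535 m

Phase 1 (accelerating): v₀ = 0 m/s, a = 4.1 m/s².
v = v₀ + at = 0 + (4.1)(4) = 16.4 m/s
Δx = v₀t + ½at² = 0·4 + 0.5·4.1·4² = 32.8 m

Phase 2 (decelerating): v₀ = 16.4 m/s, a = -8.7 m/s².
v² = v₀² + 2aΔx = 16.4² + 2·-8.7·10 = 95.0 → v = 9.74 m/s
t = (v − v₀)/a = (9.74 − 16.4)/-8.7 = 0.765 s

Phase 3 (accelerating): v₀ = 9.74 m/s, a = 5.8 m/s².
v = v₀ + at = 9.74 + (5.8)(12) = 79.3 m/s
Δx = v₀t + ½at² = 9.74·12 + 0.5·5.8·12² = 535 m
Distance in phase 3 = 535 m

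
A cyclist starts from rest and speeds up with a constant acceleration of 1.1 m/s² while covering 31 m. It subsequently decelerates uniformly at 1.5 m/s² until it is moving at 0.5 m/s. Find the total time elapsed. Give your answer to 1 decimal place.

Phase 1 (accelerating): v₀ = 0 m/s, a = 1.1 m/s².
v² = v₀² + 2aΔx = 0² + 2·1.1·31 = 68.2 → v = 8.26 m/s
t = (v − v₀)/a = (8.26 − 0)/1.1 = 7.51 s

Phase 2 (decelerating): v₀ = 8.26 m/s, a = -1.5 m/s².
v = v₀ + at → t = (0.5 − 8.26) / -1.5 = 5.17 s
v² = v₀² + 2aΔx → Δx = (0.5² − 8.26²)/(2·-1.5) = 22.7 m
Total time = 7.51 + 5.17 = 12.7 s

12.7 s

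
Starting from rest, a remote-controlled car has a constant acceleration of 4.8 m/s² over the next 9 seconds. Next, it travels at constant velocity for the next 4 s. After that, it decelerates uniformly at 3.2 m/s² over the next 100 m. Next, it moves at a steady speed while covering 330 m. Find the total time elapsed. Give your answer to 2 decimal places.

Phase 1 (accelerating): v₀ = 0 m/s, a = 4.8 m/s².
v = v₀ + at = 0 + (4.8)(9) = 43.2 m/s
Δx = v₀t + ½at² = 0·9 + 0.5·4.8·9² = 194 m

Phase 2 (constant speed): v₀ = 43.2 m/s, a = 0 m/s².
v = v₀ + at = 43.2 + (0)(4) = 43.2 m/s
Δx = v₀t + ½at² = 43.2·4 + 0.5·0·4² = 173 m

Phase 3 (decelerating): v₀ = 43.2 m/s, a = -3.2 m/s².
v² = v₀² + 2aΔx = 43.2² + 2·-3.2·100 = 1230 → v = 35.0 m/s
t = (v − v₀)/a = (35.0 − 43.2)/-3.2 = 2.56 s

Phase 4 (constant speed): v₀ = 35.0 m/s, a = 0 m/s².
Constant speed: t = d/v = 330/35.0 = 9.42 s
Total time = 9.00 + 4.00 + 2.56 + 9.42 = 25.0 s

24.98 s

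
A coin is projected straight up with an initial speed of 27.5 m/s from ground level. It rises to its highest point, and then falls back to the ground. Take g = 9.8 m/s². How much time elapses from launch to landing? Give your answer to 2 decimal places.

5.61 s

Phase 1 (rising): v₀ = 27.5 m/s, a = -9.8 m/s².
v = v₀ + at → t = (0 − 27.5) / -9.8 = 2.81 s
v² = v₀² + 2aΔx → Δx = (0² − 27.5²)/(2·-9.8) = 38.6 m

Phase 2 (falling): v₀ = 0 m/s, a = -9.8 m/s².
Falls 38.6 m from rest: t = √(2·38.6/9.8) = 2.81 s; v = g·t = 27.5 m/s.
Total time = 2.81 + 2.81 = 5.61 s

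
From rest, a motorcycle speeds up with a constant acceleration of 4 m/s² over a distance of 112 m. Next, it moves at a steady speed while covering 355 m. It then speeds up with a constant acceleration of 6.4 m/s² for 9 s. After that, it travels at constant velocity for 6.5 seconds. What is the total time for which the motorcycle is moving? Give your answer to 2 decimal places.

34.84 s

Phase 1 (accelerating): v₀ = 0 m/s, a = 4 m/s².
v² = v₀² + 2aΔx = 0² + 2·4·112 = 896 → v = 29.9 m/s
t = (v − v₀)/a = (29.9 − 0)/4 = 7.48 s

Phase 2 (constant speed): v₀ = 29.9 m/s, a = 0 m/s².
Constant speed: t = d/v = 355/29.9 = 11.9 s

Phase 3 (accelerating): v₀ = 29.9 m/s, a = 6.4 m/s².
v = v₀ + at = 29.9 + (6.4)(9) = 87.5 m/s
Δx = v₀t + ½at² = 29.9·9 + 0.5·6.4·9² = 529 m

Phase 4 (constant speed): v₀ = 87.5 m/s, a = 0 m/s².
v = v₀ + at = 87.5 + (0)(6.5) = 87.5 m/s
Δx = v₀t + ½at² = 87.5·6.5 + 0.5·0·6.5² = 569 m
Total time = 7.48 + 11.9 + 9.00 + 6.50 = 34.8 s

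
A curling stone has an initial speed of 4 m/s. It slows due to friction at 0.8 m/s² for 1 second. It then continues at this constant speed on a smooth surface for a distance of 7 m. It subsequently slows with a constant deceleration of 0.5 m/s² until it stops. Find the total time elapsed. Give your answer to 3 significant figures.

Phase 1 (decelerating): v₀ = 4.00 m/s, a = -0.8 m/s².
v = v₀ + at = 4.00 + (-0.8)(1) = 3.20 m/s
Δx = v₀t + ½at² = 4.00·1 + 0.5·-0.8·1² = 3.60 m

Phase 2 (constant speed): v₀ = 3.20 m/s, a = 0 m/s².
Constant speed: t = d/v = 7/3.20 = 2.19 s

Phase 3 (decelerating): v₀ = 3.20 m/s, a = -0.5 m/s².
v = v₀ + at → t = (0 − 3.20) / -0.5 = 6.40 s
v² = v₀² + 2aΔx → Δx = (0² − 3.20²)/(2·-0.5) = 10.2 m
Total time = 1.00 + 2.19 + 6.40 = 9.59 s

9.59 s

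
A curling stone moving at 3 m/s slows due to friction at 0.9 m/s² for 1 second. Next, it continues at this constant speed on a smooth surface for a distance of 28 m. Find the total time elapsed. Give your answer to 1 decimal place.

14.3 s

Phase 1 (decelerating): v₀ = 3.00 m/s, a = -0.9 m/s².
v = v₀ + at = 3.00 + (-0.9)(1) = 2.10 m/s
Δx = v₀t + ½at² = 3.00·1 + 0.5·-0.9·1² = 2.55 m

Phase 2 (constant speed): v₀ = 2.10 m/s, a = 0 m/s².
Constant speed: t = d/v = 28/2.10 = 13.3 s
Total time = 1.00 + 13.3 = 14.3 s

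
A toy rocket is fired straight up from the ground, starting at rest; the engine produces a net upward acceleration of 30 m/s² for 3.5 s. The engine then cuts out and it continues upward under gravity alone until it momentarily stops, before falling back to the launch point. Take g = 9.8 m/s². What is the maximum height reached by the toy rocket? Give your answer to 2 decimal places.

746.25 m

Phase 1 (powered ascent): v₀ = 0 m/s, a = 30 m/s².
v = v₀ + at = 0 + (30)(3.5) = 105 m/s
Δx = v₀t + ½at² = 0·3.5 + 0.5·30·3.5² = 184 m

Phase 2 (coasting upward): v₀ = 105 m/s, a = -9.8 m/s².
v = v₀ + at → t = (0 − 105) / -9.8 = 10.7 s
v² = v₀² + 2aΔx → Δx = (0² − 105²)/(2·-9.8) = 562 m
Maximum height = 184 + 562 = 746 m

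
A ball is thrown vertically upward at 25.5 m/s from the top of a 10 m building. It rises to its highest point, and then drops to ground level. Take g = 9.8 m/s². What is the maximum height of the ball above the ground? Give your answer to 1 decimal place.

43.2 m

Phase 1 (rising): v₀ = 25.5 m/s, a = -9.8 m/s².
v = v₀ + at → t = (0 − 25.5) / -9.8 = 2.60 s
v² = v₀² + 2aΔx → Δx = (0² − 25.5²)/(2·-9.8) = 33.2 m
Maximum height = 10 + 33.2 = 43.2 m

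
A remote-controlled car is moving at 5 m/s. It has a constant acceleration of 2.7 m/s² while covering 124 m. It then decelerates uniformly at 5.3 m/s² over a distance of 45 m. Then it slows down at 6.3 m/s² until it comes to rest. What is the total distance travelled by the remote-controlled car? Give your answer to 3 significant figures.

186 m

Phase 1 (accelerating): v₀ = 5.00 m/s, a = 2.7 m/s².
v² = v₀² + 2aΔx = 5.00² + 2·2.7·124 = 695 → v = 26.4 m/s
t = (v − v₀)/a = (26.4 − 5.00)/2.7 = 7.91 s

Phase 2 (decelerating): v₀ = 26.4 m/s, a = -5.3 m/s².
v² = v₀² + 2aΔx = 26.4² + 2·-5.3·45 = 218 → v = 14.8 m/s
t = (v − v₀)/a = (14.8 − 26.4)/-5.3 = 2.19 s

Phase 3 (decelerating): v₀ = 14.8 m/s, a = -6.3 m/s².
v = v₀ + at → t = (0 − 14.8) / -6.3 = 2.34 s
v² = v₀² + 2aΔx → Δx = (0² − 14.8²)/(2·-6.3) = 17.3 m
Total distance = 124 + 45.0 + 17.3 = 186 m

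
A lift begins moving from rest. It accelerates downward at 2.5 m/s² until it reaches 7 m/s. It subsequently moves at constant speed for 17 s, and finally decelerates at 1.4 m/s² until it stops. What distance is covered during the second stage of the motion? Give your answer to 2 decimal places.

Phase 1 (accelerating): v₀ = 0 m/s, a = 2.5 m/s².
v = v₀ + at → t = (7 − 0) / 2.5 = 2.80 s
v² = v₀² + 2aΔx → Δx = (7² − 0²)/(2·2.5) = 9.80 m

Phase 2 (constant speed): v₀ = 7.00 m/s, a = 0 m/s².
v = v₀ + at = 7.00 + (0)(17) = 7.00 m/s
Δx = v₀t + ½at² = 7.00·17 + 0.5·0·17² = 119 m
Distance in phase 2 = 119 m

119.00 m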